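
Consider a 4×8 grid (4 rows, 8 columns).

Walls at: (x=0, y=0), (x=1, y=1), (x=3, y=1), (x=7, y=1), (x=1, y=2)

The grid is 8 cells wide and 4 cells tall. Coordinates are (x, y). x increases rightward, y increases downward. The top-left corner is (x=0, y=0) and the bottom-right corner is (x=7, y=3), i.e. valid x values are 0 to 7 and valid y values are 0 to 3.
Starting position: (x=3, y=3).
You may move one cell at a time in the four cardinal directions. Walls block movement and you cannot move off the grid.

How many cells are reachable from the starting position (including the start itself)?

Answer: Reachable cells: 27

Derivation:
BFS flood-fill from (x=3, y=3):
  Distance 0: (x=3, y=3)
  Distance 1: (x=3, y=2), (x=2, y=3), (x=4, y=3)
  Distance 2: (x=2, y=2), (x=4, y=2), (x=1, y=3), (x=5, y=3)
  Distance 3: (x=2, y=1), (x=4, y=1), (x=5, y=2), (x=0, y=3), (x=6, y=3)
  Distance 4: (x=2, y=0), (x=4, y=0), (x=5, y=1), (x=0, y=2), (x=6, y=2), (x=7, y=3)
  Distance 5: (x=1, y=0), (x=3, y=0), (x=5, y=0), (x=0, y=1), (x=6, y=1), (x=7, y=2)
  Distance 6: (x=6, y=0)
  Distance 7: (x=7, y=0)
Total reachable: 27 (grid has 27 open cells total)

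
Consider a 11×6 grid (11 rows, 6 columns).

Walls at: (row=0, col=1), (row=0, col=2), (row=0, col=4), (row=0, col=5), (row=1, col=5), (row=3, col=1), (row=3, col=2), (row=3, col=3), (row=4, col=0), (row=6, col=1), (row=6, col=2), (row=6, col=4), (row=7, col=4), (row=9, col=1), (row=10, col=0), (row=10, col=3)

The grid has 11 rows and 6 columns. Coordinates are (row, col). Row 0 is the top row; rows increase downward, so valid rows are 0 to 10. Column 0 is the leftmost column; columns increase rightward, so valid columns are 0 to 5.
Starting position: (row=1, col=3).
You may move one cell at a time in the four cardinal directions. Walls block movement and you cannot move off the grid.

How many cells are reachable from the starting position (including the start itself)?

Answer: Reachable cells: 50

Derivation:
BFS flood-fill from (row=1, col=3):
  Distance 0: (row=1, col=3)
  Distance 1: (row=0, col=3), (row=1, col=2), (row=1, col=4), (row=2, col=3)
  Distance 2: (row=1, col=1), (row=2, col=2), (row=2, col=4)
  Distance 3: (row=1, col=0), (row=2, col=1), (row=2, col=5), (row=3, col=4)
  Distance 4: (row=0, col=0), (row=2, col=0), (row=3, col=5), (row=4, col=4)
  Distance 5: (row=3, col=0), (row=4, col=3), (row=4, col=5), (row=5, col=4)
  Distance 6: (row=4, col=2), (row=5, col=3), (row=5, col=5)
  Distance 7: (row=4, col=1), (row=5, col=2), (row=6, col=3), (row=6, col=5)
  Distance 8: (row=5, col=1), (row=7, col=3), (row=7, col=5)
  Distance 9: (row=5, col=0), (row=7, col=2), (row=8, col=3), (row=8, col=5)
  Distance 10: (row=6, col=0), (row=7, col=1), (row=8, col=2), (row=8, col=4), (row=9, col=3), (row=9, col=5)
  Distance 11: (row=7, col=0), (row=8, col=1), (row=9, col=2), (row=9, col=4), (row=10, col=5)
  Distance 12: (row=8, col=0), (row=10, col=2), (row=10, col=4)
  Distance 13: (row=9, col=0), (row=10, col=1)
Total reachable: 50 (grid has 50 open cells total)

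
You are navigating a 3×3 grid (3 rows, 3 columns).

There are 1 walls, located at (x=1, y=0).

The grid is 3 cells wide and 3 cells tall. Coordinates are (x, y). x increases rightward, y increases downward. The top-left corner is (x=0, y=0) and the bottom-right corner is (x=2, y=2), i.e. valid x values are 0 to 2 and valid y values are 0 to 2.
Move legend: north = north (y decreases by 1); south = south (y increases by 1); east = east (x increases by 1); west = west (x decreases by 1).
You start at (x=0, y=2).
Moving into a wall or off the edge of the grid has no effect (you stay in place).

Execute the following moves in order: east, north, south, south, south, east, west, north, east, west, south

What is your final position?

Start: (x=0, y=2)
  east (east): (x=0, y=2) -> (x=1, y=2)
  north (north): (x=1, y=2) -> (x=1, y=1)
  south (south): (x=1, y=1) -> (x=1, y=2)
  south (south): blocked, stay at (x=1, y=2)
  south (south): blocked, stay at (x=1, y=2)
  east (east): (x=1, y=2) -> (x=2, y=2)
  west (west): (x=2, y=2) -> (x=1, y=2)
  north (north): (x=1, y=2) -> (x=1, y=1)
  east (east): (x=1, y=1) -> (x=2, y=1)
  west (west): (x=2, y=1) -> (x=1, y=1)
  south (south): (x=1, y=1) -> (x=1, y=2)
Final: (x=1, y=2)

Answer: Final position: (x=1, y=2)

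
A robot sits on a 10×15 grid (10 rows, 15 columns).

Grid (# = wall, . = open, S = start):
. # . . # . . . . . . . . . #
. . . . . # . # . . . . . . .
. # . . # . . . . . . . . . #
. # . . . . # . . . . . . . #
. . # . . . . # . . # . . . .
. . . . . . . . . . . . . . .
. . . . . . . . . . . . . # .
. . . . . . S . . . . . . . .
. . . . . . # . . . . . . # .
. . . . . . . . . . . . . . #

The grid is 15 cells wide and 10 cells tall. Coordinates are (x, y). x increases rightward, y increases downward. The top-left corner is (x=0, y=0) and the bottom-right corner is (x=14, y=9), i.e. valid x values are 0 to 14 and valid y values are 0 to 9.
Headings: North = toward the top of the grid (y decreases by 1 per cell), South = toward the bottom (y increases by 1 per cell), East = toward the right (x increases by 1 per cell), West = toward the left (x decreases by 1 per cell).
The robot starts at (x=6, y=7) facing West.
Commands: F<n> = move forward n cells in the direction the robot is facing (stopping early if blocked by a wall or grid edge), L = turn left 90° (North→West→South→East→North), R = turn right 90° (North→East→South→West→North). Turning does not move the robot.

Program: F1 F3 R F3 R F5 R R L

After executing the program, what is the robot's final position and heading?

Start: (x=6, y=7), facing West
  F1: move forward 1, now at (x=5, y=7)
  F3: move forward 3, now at (x=2, y=7)
  R: turn right, now facing North
  F3: move forward 2/3 (blocked), now at (x=2, y=5)
  R: turn right, now facing East
  F5: move forward 5, now at (x=7, y=5)
  R: turn right, now facing South
  R: turn right, now facing West
  L: turn left, now facing South
Final: (x=7, y=5), facing South

Answer: Final position: (x=7, y=5), facing South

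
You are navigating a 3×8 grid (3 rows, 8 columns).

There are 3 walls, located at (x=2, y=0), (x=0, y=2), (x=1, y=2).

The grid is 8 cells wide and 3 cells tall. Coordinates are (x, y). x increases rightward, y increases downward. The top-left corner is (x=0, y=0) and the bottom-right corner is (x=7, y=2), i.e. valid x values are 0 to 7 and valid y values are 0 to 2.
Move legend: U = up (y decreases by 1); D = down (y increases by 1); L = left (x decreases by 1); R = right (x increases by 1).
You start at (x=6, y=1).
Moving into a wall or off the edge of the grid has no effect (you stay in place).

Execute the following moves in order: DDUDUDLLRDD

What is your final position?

Answer: Final position: (x=5, y=2)

Derivation:
Start: (x=6, y=1)
  D (down): (x=6, y=1) -> (x=6, y=2)
  D (down): blocked, stay at (x=6, y=2)
  U (up): (x=6, y=2) -> (x=6, y=1)
  D (down): (x=6, y=1) -> (x=6, y=2)
  U (up): (x=6, y=2) -> (x=6, y=1)
  D (down): (x=6, y=1) -> (x=6, y=2)
  L (left): (x=6, y=2) -> (x=5, y=2)
  L (left): (x=5, y=2) -> (x=4, y=2)
  R (right): (x=4, y=2) -> (x=5, y=2)
  D (down): blocked, stay at (x=5, y=2)
  D (down): blocked, stay at (x=5, y=2)
Final: (x=5, y=2)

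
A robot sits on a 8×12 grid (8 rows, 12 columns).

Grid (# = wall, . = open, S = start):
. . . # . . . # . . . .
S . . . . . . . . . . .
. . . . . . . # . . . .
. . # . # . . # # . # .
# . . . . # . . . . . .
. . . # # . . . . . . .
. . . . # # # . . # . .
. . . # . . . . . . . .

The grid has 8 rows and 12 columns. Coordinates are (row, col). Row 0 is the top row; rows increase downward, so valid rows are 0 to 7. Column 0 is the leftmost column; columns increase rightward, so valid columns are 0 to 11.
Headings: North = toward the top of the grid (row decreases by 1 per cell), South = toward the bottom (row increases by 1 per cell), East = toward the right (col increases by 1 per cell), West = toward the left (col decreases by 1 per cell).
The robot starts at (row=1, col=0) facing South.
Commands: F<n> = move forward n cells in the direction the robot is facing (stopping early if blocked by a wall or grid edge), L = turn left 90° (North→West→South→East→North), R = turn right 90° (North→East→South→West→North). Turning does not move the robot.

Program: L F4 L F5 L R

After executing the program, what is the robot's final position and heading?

Start: (row=1, col=0), facing South
  L: turn left, now facing East
  F4: move forward 4, now at (row=1, col=4)
  L: turn left, now facing North
  F5: move forward 1/5 (blocked), now at (row=0, col=4)
  L: turn left, now facing West
  R: turn right, now facing North
Final: (row=0, col=4), facing North

Answer: Final position: (row=0, col=4), facing North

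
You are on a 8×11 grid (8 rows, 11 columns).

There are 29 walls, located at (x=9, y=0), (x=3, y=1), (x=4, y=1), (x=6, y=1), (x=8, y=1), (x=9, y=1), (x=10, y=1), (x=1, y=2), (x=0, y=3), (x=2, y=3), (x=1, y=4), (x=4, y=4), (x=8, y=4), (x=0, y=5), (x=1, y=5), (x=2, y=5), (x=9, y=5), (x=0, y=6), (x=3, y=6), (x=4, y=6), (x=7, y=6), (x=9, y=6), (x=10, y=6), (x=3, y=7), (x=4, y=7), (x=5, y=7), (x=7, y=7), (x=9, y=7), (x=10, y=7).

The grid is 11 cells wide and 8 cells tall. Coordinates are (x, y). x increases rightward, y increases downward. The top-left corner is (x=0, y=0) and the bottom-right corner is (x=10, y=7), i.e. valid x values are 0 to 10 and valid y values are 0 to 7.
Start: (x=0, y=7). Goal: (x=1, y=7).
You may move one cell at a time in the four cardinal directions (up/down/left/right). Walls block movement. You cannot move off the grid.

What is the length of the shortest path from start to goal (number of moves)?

Answer: Shortest path length: 1

Derivation:
BFS from (x=0, y=7) until reaching (x=1, y=7):
  Distance 0: (x=0, y=7)
  Distance 1: (x=1, y=7)  <- goal reached here
One shortest path (1 moves): (x=0, y=7) -> (x=1, y=7)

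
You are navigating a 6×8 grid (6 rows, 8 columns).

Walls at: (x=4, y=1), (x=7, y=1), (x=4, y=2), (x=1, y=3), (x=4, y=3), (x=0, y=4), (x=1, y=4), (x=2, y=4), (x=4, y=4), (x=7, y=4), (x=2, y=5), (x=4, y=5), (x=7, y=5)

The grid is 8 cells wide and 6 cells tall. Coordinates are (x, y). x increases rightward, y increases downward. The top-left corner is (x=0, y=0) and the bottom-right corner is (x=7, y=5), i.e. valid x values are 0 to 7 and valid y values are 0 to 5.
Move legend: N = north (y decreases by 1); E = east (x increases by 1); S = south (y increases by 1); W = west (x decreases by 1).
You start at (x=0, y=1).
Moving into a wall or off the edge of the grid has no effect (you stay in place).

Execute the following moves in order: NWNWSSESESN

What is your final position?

Start: (x=0, y=1)
  N (north): (x=0, y=1) -> (x=0, y=0)
  W (west): blocked, stay at (x=0, y=0)
  N (north): blocked, stay at (x=0, y=0)
  W (west): blocked, stay at (x=0, y=0)
  S (south): (x=0, y=0) -> (x=0, y=1)
  S (south): (x=0, y=1) -> (x=0, y=2)
  E (east): (x=0, y=2) -> (x=1, y=2)
  S (south): blocked, stay at (x=1, y=2)
  E (east): (x=1, y=2) -> (x=2, y=2)
  S (south): (x=2, y=2) -> (x=2, y=3)
  N (north): (x=2, y=3) -> (x=2, y=2)
Final: (x=2, y=2)

Answer: Final position: (x=2, y=2)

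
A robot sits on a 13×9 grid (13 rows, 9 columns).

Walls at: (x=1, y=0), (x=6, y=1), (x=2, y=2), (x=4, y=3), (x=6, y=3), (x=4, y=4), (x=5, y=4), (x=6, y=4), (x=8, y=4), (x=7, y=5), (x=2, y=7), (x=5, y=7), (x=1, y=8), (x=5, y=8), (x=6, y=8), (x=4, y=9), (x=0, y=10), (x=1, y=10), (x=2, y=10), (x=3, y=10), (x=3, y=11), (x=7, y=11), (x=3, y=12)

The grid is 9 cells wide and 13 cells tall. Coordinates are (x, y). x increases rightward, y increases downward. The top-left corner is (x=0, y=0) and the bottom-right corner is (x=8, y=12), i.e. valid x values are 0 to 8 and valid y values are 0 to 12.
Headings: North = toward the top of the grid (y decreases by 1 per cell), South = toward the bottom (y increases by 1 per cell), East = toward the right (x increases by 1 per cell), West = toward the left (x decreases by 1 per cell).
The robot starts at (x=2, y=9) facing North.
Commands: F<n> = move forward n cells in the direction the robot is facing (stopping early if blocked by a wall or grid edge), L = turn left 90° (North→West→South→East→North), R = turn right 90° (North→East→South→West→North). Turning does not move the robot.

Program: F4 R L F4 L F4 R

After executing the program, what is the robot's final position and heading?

Answer: Final position: (x=2, y=8), facing North

Derivation:
Start: (x=2, y=9), facing North
  F4: move forward 1/4 (blocked), now at (x=2, y=8)
  R: turn right, now facing East
  L: turn left, now facing North
  F4: move forward 0/4 (blocked), now at (x=2, y=8)
  L: turn left, now facing West
  F4: move forward 0/4 (blocked), now at (x=2, y=8)
  R: turn right, now facing North
Final: (x=2, y=8), facing North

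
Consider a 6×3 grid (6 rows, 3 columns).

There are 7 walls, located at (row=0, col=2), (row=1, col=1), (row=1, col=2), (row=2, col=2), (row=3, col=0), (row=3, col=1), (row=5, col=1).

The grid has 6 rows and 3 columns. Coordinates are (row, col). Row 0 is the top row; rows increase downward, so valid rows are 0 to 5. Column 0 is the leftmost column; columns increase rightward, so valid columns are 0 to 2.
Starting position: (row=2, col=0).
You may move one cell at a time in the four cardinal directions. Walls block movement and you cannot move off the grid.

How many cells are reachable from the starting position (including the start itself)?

BFS flood-fill from (row=2, col=0):
  Distance 0: (row=2, col=0)
  Distance 1: (row=1, col=0), (row=2, col=1)
  Distance 2: (row=0, col=0)
  Distance 3: (row=0, col=1)
Total reachable: 5 (grid has 11 open cells total)

Answer: Reachable cells: 5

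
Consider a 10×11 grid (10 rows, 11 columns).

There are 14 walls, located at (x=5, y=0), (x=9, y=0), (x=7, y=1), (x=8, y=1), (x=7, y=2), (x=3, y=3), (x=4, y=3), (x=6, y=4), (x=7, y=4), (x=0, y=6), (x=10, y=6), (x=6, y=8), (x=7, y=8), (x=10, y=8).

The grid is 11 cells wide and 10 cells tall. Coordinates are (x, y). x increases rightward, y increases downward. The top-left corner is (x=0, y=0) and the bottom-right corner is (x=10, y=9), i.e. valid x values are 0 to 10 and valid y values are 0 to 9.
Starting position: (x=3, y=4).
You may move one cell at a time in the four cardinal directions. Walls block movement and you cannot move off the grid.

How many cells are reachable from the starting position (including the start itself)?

Answer: Reachable cells: 96

Derivation:
BFS flood-fill from (x=3, y=4):
  Distance 0: (x=3, y=4)
  Distance 1: (x=2, y=4), (x=4, y=4), (x=3, y=5)
  Distance 2: (x=2, y=3), (x=1, y=4), (x=5, y=4), (x=2, y=5), (x=4, y=5), (x=3, y=6)
  Distance 3: (x=2, y=2), (x=1, y=3), (x=5, y=3), (x=0, y=4), (x=1, y=5), (x=5, y=5), (x=2, y=6), (x=4, y=6), (x=3, y=7)
  Distance 4: (x=2, y=1), (x=1, y=2), (x=3, y=2), (x=5, y=2), (x=0, y=3), (x=6, y=3), (x=0, y=5), (x=6, y=5), (x=1, y=6), (x=5, y=6), (x=2, y=7), (x=4, y=7), (x=3, y=8)
  Distance 5: (x=2, y=0), (x=1, y=1), (x=3, y=1), (x=5, y=1), (x=0, y=2), (x=4, y=2), (x=6, y=2), (x=7, y=3), (x=7, y=5), (x=6, y=6), (x=1, y=7), (x=5, y=7), (x=2, y=8), (x=4, y=8), (x=3, y=9)
  Distance 6: (x=1, y=0), (x=3, y=0), (x=0, y=1), (x=4, y=1), (x=6, y=1), (x=8, y=3), (x=8, y=5), (x=7, y=6), (x=0, y=7), (x=6, y=7), (x=1, y=8), (x=5, y=8), (x=2, y=9), (x=4, y=9)
  Distance 7: (x=0, y=0), (x=4, y=0), (x=6, y=0), (x=8, y=2), (x=9, y=3), (x=8, y=4), (x=9, y=5), (x=8, y=6), (x=7, y=7), (x=0, y=8), (x=1, y=9), (x=5, y=9)
  Distance 8: (x=7, y=0), (x=9, y=2), (x=10, y=3), (x=9, y=4), (x=10, y=5), (x=9, y=6), (x=8, y=7), (x=0, y=9), (x=6, y=9)
  Distance 9: (x=8, y=0), (x=9, y=1), (x=10, y=2), (x=10, y=4), (x=9, y=7), (x=8, y=8), (x=7, y=9)
  Distance 10: (x=10, y=1), (x=10, y=7), (x=9, y=8), (x=8, y=9)
  Distance 11: (x=10, y=0), (x=9, y=9)
  Distance 12: (x=10, y=9)
Total reachable: 96 (grid has 96 open cells total)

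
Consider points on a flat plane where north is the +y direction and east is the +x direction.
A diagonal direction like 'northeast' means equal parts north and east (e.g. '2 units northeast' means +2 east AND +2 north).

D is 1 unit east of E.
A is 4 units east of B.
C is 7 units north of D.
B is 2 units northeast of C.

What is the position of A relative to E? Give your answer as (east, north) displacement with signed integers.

Answer: A is at (east=7, north=9) relative to E.

Derivation:
Place E at the origin (east=0, north=0).
  D is 1 unit east of E: delta (east=+1, north=+0); D at (east=1, north=0).
  C is 7 units north of D: delta (east=+0, north=+7); C at (east=1, north=7).
  B is 2 units northeast of C: delta (east=+2, north=+2); B at (east=3, north=9).
  A is 4 units east of B: delta (east=+4, north=+0); A at (east=7, north=9).
Therefore A relative to E: (east=7, north=9).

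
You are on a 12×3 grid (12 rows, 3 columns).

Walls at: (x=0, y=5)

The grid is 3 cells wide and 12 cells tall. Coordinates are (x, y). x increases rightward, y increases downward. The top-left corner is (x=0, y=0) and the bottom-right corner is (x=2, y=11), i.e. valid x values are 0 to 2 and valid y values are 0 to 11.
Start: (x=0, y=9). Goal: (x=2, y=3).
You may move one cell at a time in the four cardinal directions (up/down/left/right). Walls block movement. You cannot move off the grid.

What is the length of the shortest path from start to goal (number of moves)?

BFS from (x=0, y=9) until reaching (x=2, y=3):
  Distance 0: (x=0, y=9)
  Distance 1: (x=0, y=8), (x=1, y=9), (x=0, y=10)
  Distance 2: (x=0, y=7), (x=1, y=8), (x=2, y=9), (x=1, y=10), (x=0, y=11)
  Distance 3: (x=0, y=6), (x=1, y=7), (x=2, y=8), (x=2, y=10), (x=1, y=11)
  Distance 4: (x=1, y=6), (x=2, y=7), (x=2, y=11)
  Distance 5: (x=1, y=5), (x=2, y=6)
  Distance 6: (x=1, y=4), (x=2, y=5)
  Distance 7: (x=1, y=3), (x=0, y=4), (x=2, y=4)
  Distance 8: (x=1, y=2), (x=0, y=3), (x=2, y=3)  <- goal reached here
One shortest path (8 moves): (x=0, y=9) -> (x=1, y=9) -> (x=2, y=9) -> (x=2, y=8) -> (x=2, y=7) -> (x=2, y=6) -> (x=2, y=5) -> (x=2, y=4) -> (x=2, y=3)

Answer: Shortest path length: 8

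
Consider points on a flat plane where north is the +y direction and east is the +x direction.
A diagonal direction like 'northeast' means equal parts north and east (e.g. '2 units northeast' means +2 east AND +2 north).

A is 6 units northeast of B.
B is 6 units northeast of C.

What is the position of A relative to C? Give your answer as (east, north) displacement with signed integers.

Place C at the origin (east=0, north=0).
  B is 6 units northeast of C: delta (east=+6, north=+6); B at (east=6, north=6).
  A is 6 units northeast of B: delta (east=+6, north=+6); A at (east=12, north=12).
Therefore A relative to C: (east=12, north=12).

Answer: A is at (east=12, north=12) relative to C.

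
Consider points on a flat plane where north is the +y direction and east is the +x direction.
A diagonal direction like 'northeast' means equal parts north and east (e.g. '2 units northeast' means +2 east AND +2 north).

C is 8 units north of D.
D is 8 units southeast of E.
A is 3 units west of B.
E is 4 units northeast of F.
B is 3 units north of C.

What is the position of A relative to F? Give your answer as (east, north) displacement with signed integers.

Answer: A is at (east=9, north=7) relative to F.

Derivation:
Place F at the origin (east=0, north=0).
  E is 4 units northeast of F: delta (east=+4, north=+4); E at (east=4, north=4).
  D is 8 units southeast of E: delta (east=+8, north=-8); D at (east=12, north=-4).
  C is 8 units north of D: delta (east=+0, north=+8); C at (east=12, north=4).
  B is 3 units north of C: delta (east=+0, north=+3); B at (east=12, north=7).
  A is 3 units west of B: delta (east=-3, north=+0); A at (east=9, north=7).
Therefore A relative to F: (east=9, north=7).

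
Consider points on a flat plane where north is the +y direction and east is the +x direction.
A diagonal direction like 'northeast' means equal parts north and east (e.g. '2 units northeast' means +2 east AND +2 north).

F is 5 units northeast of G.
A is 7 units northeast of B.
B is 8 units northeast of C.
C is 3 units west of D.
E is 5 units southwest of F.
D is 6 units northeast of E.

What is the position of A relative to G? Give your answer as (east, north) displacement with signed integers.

Answer: A is at (east=18, north=21) relative to G.

Derivation:
Place G at the origin (east=0, north=0).
  F is 5 units northeast of G: delta (east=+5, north=+5); F at (east=5, north=5).
  E is 5 units southwest of F: delta (east=-5, north=-5); E at (east=0, north=0).
  D is 6 units northeast of E: delta (east=+6, north=+6); D at (east=6, north=6).
  C is 3 units west of D: delta (east=-3, north=+0); C at (east=3, north=6).
  B is 8 units northeast of C: delta (east=+8, north=+8); B at (east=11, north=14).
  A is 7 units northeast of B: delta (east=+7, north=+7); A at (east=18, north=21).
Therefore A relative to G: (east=18, north=21).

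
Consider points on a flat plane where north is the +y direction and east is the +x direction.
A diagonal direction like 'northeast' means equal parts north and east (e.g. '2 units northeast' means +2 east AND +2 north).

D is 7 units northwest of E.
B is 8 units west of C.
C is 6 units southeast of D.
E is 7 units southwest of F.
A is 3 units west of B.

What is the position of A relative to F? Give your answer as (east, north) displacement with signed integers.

Answer: A is at (east=-19, north=-6) relative to F.

Derivation:
Place F at the origin (east=0, north=0).
  E is 7 units southwest of F: delta (east=-7, north=-7); E at (east=-7, north=-7).
  D is 7 units northwest of E: delta (east=-7, north=+7); D at (east=-14, north=0).
  C is 6 units southeast of D: delta (east=+6, north=-6); C at (east=-8, north=-6).
  B is 8 units west of C: delta (east=-8, north=+0); B at (east=-16, north=-6).
  A is 3 units west of B: delta (east=-3, north=+0); A at (east=-19, north=-6).
Therefore A relative to F: (east=-19, north=-6).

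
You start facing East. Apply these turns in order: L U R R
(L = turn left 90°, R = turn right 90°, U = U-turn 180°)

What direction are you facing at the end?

Answer: Final heading: North

Derivation:
Start: East
  L (left (90° counter-clockwise)) -> North
  U (U-turn (180°)) -> South
  R (right (90° clockwise)) -> West
  R (right (90° clockwise)) -> North
Final: North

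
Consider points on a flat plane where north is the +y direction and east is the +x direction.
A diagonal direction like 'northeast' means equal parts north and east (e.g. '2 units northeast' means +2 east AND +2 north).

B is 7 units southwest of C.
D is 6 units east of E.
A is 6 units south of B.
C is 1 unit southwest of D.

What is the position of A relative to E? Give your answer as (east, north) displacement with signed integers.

Answer: A is at (east=-2, north=-14) relative to E.

Derivation:
Place E at the origin (east=0, north=0).
  D is 6 units east of E: delta (east=+6, north=+0); D at (east=6, north=0).
  C is 1 unit southwest of D: delta (east=-1, north=-1); C at (east=5, north=-1).
  B is 7 units southwest of C: delta (east=-7, north=-7); B at (east=-2, north=-8).
  A is 6 units south of B: delta (east=+0, north=-6); A at (east=-2, north=-14).
Therefore A relative to E: (east=-2, north=-14).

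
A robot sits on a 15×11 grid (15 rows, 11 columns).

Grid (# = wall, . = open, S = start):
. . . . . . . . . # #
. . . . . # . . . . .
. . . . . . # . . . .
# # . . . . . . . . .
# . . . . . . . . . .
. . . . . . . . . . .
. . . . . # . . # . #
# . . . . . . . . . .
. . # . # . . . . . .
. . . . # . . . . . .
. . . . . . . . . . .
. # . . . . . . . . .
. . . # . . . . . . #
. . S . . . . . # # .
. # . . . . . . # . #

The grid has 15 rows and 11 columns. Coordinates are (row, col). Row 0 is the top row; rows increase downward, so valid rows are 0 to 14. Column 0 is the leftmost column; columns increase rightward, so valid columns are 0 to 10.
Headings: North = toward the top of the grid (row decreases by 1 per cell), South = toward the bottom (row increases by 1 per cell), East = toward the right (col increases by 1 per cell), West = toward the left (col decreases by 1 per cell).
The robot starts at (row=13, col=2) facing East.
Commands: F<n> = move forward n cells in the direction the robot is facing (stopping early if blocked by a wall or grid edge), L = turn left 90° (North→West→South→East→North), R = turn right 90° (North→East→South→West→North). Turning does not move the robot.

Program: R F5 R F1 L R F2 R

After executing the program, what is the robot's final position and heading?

Answer: Final position: (row=14, col=2), facing North

Derivation:
Start: (row=13, col=2), facing East
  R: turn right, now facing South
  F5: move forward 1/5 (blocked), now at (row=14, col=2)
  R: turn right, now facing West
  F1: move forward 0/1 (blocked), now at (row=14, col=2)
  L: turn left, now facing South
  R: turn right, now facing West
  F2: move forward 0/2 (blocked), now at (row=14, col=2)
  R: turn right, now facing North
Final: (row=14, col=2), facing North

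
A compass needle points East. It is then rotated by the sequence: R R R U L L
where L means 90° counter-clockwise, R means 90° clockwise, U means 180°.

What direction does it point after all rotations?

Answer: Final heading: North

Derivation:
Start: East
  R (right (90° clockwise)) -> South
  R (right (90° clockwise)) -> West
  R (right (90° clockwise)) -> North
  U (U-turn (180°)) -> South
  L (left (90° counter-clockwise)) -> East
  L (left (90° counter-clockwise)) -> North
Final: North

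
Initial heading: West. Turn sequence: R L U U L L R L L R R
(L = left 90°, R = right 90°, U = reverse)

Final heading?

Answer: Final heading: South

Derivation:
Start: West
  R (right (90° clockwise)) -> North
  L (left (90° counter-clockwise)) -> West
  U (U-turn (180°)) -> East
  U (U-turn (180°)) -> West
  L (left (90° counter-clockwise)) -> South
  L (left (90° counter-clockwise)) -> East
  R (right (90° clockwise)) -> South
  L (left (90° counter-clockwise)) -> East
  L (left (90° counter-clockwise)) -> North
  R (right (90° clockwise)) -> East
  R (right (90° clockwise)) -> South
Final: South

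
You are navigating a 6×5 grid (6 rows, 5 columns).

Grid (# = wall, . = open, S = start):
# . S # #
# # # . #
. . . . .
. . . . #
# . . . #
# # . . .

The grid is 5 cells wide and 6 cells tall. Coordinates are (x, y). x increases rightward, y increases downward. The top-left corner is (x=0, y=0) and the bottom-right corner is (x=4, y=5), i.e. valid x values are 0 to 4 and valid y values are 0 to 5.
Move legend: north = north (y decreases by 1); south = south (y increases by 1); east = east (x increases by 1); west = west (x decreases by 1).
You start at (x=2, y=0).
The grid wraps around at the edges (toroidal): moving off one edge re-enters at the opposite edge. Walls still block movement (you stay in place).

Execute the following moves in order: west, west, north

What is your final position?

Start: (x=2, y=0)
  west (west): (x=2, y=0) -> (x=1, y=0)
  west (west): blocked, stay at (x=1, y=0)
  north (north): blocked, stay at (x=1, y=0)
Final: (x=1, y=0)

Answer: Final position: (x=1, y=0)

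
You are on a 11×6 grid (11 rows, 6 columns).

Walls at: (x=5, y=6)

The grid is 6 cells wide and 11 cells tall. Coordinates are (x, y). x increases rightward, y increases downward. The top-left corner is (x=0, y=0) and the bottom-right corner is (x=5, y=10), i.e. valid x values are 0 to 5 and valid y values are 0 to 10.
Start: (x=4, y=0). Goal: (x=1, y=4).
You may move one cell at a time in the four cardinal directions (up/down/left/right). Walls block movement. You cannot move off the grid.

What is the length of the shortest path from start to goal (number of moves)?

BFS from (x=4, y=0) until reaching (x=1, y=4):
  Distance 0: (x=4, y=0)
  Distance 1: (x=3, y=0), (x=5, y=0), (x=4, y=1)
  Distance 2: (x=2, y=0), (x=3, y=1), (x=5, y=1), (x=4, y=2)
  Distance 3: (x=1, y=0), (x=2, y=1), (x=3, y=2), (x=5, y=2), (x=4, y=3)
  Distance 4: (x=0, y=0), (x=1, y=1), (x=2, y=2), (x=3, y=3), (x=5, y=3), (x=4, y=4)
  Distance 5: (x=0, y=1), (x=1, y=2), (x=2, y=3), (x=3, y=4), (x=5, y=4), (x=4, y=5)
  Distance 6: (x=0, y=2), (x=1, y=3), (x=2, y=4), (x=3, y=5), (x=5, y=5), (x=4, y=6)
  Distance 7: (x=0, y=3), (x=1, y=4), (x=2, y=5), (x=3, y=6), (x=4, y=7)  <- goal reached here
One shortest path (7 moves): (x=4, y=0) -> (x=3, y=0) -> (x=2, y=0) -> (x=1, y=0) -> (x=1, y=1) -> (x=1, y=2) -> (x=1, y=3) -> (x=1, y=4)

Answer: Shortest path length: 7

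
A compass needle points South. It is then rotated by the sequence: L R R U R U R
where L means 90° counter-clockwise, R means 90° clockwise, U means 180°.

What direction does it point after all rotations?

Answer: Final heading: East

Derivation:
Start: South
  L (left (90° counter-clockwise)) -> East
  R (right (90° clockwise)) -> South
  R (right (90° clockwise)) -> West
  U (U-turn (180°)) -> East
  R (right (90° clockwise)) -> South
  U (U-turn (180°)) -> North
  R (right (90° clockwise)) -> East
Final: East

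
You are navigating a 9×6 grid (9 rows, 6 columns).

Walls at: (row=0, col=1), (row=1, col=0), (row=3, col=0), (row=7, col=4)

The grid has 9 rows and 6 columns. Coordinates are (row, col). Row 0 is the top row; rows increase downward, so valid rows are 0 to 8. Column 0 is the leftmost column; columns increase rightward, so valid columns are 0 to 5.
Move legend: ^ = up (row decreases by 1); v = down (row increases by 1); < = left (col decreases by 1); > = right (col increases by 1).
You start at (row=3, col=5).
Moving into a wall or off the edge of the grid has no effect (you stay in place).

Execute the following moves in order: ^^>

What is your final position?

Answer: Final position: (row=1, col=5)

Derivation:
Start: (row=3, col=5)
  ^ (up): (row=3, col=5) -> (row=2, col=5)
  ^ (up): (row=2, col=5) -> (row=1, col=5)
  > (right): blocked, stay at (row=1, col=5)
Final: (row=1, col=5)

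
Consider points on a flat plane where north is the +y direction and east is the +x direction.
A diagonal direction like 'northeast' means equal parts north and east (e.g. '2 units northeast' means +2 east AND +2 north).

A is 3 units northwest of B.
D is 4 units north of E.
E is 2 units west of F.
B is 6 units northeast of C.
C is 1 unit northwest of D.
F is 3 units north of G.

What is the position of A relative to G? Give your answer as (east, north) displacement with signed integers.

Place G at the origin (east=0, north=0).
  F is 3 units north of G: delta (east=+0, north=+3); F at (east=0, north=3).
  E is 2 units west of F: delta (east=-2, north=+0); E at (east=-2, north=3).
  D is 4 units north of E: delta (east=+0, north=+4); D at (east=-2, north=7).
  C is 1 unit northwest of D: delta (east=-1, north=+1); C at (east=-3, north=8).
  B is 6 units northeast of C: delta (east=+6, north=+6); B at (east=3, north=14).
  A is 3 units northwest of B: delta (east=-3, north=+3); A at (east=0, north=17).
Therefore A relative to G: (east=0, north=17).

Answer: A is at (east=0, north=17) relative to G.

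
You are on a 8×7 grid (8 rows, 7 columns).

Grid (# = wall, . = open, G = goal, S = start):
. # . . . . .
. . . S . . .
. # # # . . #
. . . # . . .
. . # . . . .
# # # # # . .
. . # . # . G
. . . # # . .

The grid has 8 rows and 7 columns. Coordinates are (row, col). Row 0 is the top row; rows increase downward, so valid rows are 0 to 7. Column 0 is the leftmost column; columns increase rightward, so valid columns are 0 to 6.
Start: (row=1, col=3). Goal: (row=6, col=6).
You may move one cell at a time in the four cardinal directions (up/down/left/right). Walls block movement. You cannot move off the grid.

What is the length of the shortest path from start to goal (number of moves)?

Answer: Shortest path length: 8

Derivation:
BFS from (row=1, col=3) until reaching (row=6, col=6):
  Distance 0: (row=1, col=3)
  Distance 1: (row=0, col=3), (row=1, col=2), (row=1, col=4)
  Distance 2: (row=0, col=2), (row=0, col=4), (row=1, col=1), (row=1, col=5), (row=2, col=4)
  Distance 3: (row=0, col=5), (row=1, col=0), (row=1, col=6), (row=2, col=5), (row=3, col=4)
  Distance 4: (row=0, col=0), (row=0, col=6), (row=2, col=0), (row=3, col=5), (row=4, col=4)
  Distance 5: (row=3, col=0), (row=3, col=6), (row=4, col=3), (row=4, col=5)
  Distance 6: (row=3, col=1), (row=4, col=0), (row=4, col=6), (row=5, col=5)
  Distance 7: (row=3, col=2), (row=4, col=1), (row=5, col=6), (row=6, col=5)
  Distance 8: (row=6, col=6), (row=7, col=5)  <- goal reached here
One shortest path (8 moves): (row=1, col=3) -> (row=1, col=4) -> (row=1, col=5) -> (row=2, col=5) -> (row=3, col=5) -> (row=3, col=6) -> (row=4, col=6) -> (row=5, col=6) -> (row=6, col=6)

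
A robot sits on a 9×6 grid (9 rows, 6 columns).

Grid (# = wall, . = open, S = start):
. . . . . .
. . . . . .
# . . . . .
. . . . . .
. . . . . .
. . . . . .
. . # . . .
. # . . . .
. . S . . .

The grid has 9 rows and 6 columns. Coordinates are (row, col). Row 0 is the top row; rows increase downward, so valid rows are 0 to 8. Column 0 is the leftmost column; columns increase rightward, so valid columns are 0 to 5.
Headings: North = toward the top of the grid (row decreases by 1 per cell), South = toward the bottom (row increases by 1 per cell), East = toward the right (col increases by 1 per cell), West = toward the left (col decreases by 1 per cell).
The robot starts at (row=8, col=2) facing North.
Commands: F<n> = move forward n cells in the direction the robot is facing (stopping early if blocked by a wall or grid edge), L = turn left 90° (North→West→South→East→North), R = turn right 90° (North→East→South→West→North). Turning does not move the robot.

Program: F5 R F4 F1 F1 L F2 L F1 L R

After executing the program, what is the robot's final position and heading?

Answer: Final position: (row=5, col=4), facing West

Derivation:
Start: (row=8, col=2), facing North
  F5: move forward 1/5 (blocked), now at (row=7, col=2)
  R: turn right, now facing East
  F4: move forward 3/4 (blocked), now at (row=7, col=5)
  F1: move forward 0/1 (blocked), now at (row=7, col=5)
  F1: move forward 0/1 (blocked), now at (row=7, col=5)
  L: turn left, now facing North
  F2: move forward 2, now at (row=5, col=5)
  L: turn left, now facing West
  F1: move forward 1, now at (row=5, col=4)
  L: turn left, now facing South
  R: turn right, now facing West
Final: (row=5, col=4), facing West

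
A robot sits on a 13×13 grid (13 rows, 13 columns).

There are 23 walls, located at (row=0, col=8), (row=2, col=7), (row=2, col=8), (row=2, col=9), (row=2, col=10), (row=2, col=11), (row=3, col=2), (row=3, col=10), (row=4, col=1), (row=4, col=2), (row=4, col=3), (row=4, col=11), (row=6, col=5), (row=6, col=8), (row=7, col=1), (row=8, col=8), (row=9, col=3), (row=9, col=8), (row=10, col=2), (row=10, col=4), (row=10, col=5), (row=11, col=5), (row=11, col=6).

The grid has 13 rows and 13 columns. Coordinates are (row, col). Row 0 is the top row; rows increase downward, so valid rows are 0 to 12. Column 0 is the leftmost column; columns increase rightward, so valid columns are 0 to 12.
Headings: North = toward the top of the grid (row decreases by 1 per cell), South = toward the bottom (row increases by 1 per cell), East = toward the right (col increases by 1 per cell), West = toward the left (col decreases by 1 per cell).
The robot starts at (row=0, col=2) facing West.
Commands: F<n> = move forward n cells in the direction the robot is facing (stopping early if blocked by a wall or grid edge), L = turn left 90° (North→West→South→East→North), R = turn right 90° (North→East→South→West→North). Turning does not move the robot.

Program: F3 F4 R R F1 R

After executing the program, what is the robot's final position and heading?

Start: (row=0, col=2), facing West
  F3: move forward 2/3 (blocked), now at (row=0, col=0)
  F4: move forward 0/4 (blocked), now at (row=0, col=0)
  R: turn right, now facing North
  R: turn right, now facing East
  F1: move forward 1, now at (row=0, col=1)
  R: turn right, now facing South
Final: (row=0, col=1), facing South

Answer: Final position: (row=0, col=1), facing South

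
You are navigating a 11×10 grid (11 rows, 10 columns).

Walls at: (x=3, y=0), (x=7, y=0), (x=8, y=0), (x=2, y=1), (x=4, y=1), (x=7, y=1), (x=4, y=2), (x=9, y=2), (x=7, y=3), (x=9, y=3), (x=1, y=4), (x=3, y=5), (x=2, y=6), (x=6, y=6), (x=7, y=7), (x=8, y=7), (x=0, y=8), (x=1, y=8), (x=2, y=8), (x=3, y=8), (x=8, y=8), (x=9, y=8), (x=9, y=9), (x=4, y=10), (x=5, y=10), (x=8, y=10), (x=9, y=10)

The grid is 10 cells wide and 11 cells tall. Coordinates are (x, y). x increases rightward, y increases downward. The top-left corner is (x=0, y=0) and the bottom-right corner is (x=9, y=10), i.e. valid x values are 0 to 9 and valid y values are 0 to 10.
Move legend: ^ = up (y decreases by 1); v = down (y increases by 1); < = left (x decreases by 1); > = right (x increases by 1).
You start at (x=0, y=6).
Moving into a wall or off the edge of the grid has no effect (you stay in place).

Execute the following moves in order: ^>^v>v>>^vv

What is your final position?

Answer: Final position: (x=3, y=7)

Derivation:
Start: (x=0, y=6)
  ^ (up): (x=0, y=6) -> (x=0, y=5)
  > (right): (x=0, y=5) -> (x=1, y=5)
  ^ (up): blocked, stay at (x=1, y=5)
  v (down): (x=1, y=5) -> (x=1, y=6)
  > (right): blocked, stay at (x=1, y=6)
  v (down): (x=1, y=6) -> (x=1, y=7)
  > (right): (x=1, y=7) -> (x=2, y=7)
  > (right): (x=2, y=7) -> (x=3, y=7)
  ^ (up): (x=3, y=7) -> (x=3, y=6)
  v (down): (x=3, y=6) -> (x=3, y=7)
  v (down): blocked, stay at (x=3, y=7)
Final: (x=3, y=7)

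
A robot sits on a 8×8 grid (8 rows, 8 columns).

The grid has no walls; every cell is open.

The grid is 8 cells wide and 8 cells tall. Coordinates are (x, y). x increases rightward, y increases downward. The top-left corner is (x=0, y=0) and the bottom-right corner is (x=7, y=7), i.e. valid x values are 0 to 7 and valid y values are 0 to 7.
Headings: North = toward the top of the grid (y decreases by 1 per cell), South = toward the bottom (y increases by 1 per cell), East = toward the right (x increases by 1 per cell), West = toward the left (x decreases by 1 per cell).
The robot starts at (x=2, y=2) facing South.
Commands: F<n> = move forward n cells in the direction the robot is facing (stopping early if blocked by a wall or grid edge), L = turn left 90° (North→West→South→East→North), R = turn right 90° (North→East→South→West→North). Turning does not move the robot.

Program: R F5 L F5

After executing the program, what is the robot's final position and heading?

Answer: Final position: (x=0, y=7), facing South

Derivation:
Start: (x=2, y=2), facing South
  R: turn right, now facing West
  F5: move forward 2/5 (blocked), now at (x=0, y=2)
  L: turn left, now facing South
  F5: move forward 5, now at (x=0, y=7)
Final: (x=0, y=7), facing South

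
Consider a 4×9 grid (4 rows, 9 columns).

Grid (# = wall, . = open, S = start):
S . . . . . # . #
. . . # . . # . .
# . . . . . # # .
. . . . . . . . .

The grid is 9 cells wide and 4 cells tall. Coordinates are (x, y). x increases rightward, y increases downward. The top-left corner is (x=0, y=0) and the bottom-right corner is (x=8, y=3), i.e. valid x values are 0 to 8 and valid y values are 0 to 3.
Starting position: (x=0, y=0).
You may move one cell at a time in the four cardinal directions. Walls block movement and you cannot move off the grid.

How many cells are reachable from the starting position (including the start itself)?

Answer: Reachable cells: 29

Derivation:
BFS flood-fill from (x=0, y=0):
  Distance 0: (x=0, y=0)
  Distance 1: (x=1, y=0), (x=0, y=1)
  Distance 2: (x=2, y=0), (x=1, y=1)
  Distance 3: (x=3, y=0), (x=2, y=1), (x=1, y=2)
  Distance 4: (x=4, y=0), (x=2, y=2), (x=1, y=3)
  Distance 5: (x=5, y=0), (x=4, y=1), (x=3, y=2), (x=0, y=3), (x=2, y=3)
  Distance 6: (x=5, y=1), (x=4, y=2), (x=3, y=3)
  Distance 7: (x=5, y=2), (x=4, y=3)
  Distance 8: (x=5, y=3)
  Distance 9: (x=6, y=3)
  Distance 10: (x=7, y=3)
  Distance 11: (x=8, y=3)
  Distance 12: (x=8, y=2)
  Distance 13: (x=8, y=1)
  Distance 14: (x=7, y=1)
  Distance 15: (x=7, y=0)
Total reachable: 29 (grid has 29 open cells total)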